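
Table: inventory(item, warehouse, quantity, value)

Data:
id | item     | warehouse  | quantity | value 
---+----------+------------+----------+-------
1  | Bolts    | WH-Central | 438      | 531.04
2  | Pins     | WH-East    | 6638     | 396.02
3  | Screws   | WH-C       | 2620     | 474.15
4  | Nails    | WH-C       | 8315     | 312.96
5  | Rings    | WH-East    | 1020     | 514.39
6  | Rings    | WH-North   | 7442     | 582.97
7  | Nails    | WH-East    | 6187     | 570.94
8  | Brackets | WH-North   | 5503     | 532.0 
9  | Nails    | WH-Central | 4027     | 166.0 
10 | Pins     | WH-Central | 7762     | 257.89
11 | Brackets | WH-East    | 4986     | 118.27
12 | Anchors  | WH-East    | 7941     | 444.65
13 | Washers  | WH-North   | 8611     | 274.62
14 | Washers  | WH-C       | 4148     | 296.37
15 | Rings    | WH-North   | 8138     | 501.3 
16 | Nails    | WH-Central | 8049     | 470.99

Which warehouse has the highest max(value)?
SELECT warehouse, MAX(value) as val
FROM inventory
GROUP BY warehouse
ORDER BY val DESC
LIMIT 1

Result: WH-North with max(value) = 582.97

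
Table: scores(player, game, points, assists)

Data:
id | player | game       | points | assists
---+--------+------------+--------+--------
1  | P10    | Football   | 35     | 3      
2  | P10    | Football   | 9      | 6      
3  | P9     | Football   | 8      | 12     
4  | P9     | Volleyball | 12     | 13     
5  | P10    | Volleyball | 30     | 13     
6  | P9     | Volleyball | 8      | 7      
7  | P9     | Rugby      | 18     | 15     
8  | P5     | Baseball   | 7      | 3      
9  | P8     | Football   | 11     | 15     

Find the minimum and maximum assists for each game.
SELECT game, MIN(assists), MAX(assists)
FROM scores
GROUP BY game

Result:
  Baseball: min=3, max=3
  Football: min=3, max=15
  Rugby: min=15, max=15
  Volleyball: min=7, max=13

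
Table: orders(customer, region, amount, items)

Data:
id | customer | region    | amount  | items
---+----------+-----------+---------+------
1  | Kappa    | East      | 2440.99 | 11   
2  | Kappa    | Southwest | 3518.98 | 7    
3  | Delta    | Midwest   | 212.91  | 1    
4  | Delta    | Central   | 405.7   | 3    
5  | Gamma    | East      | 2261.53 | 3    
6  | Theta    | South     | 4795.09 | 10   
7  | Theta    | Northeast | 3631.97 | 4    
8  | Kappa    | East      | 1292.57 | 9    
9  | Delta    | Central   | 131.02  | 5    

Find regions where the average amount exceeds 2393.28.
SELECT region, AVG(amount)
FROM orders
GROUP BY region
HAVING AVG(amount) > 2393.28

Result:
  Northeast: avg=3631.97
  South: avg=4795.09
  Southwest: avg=3518.98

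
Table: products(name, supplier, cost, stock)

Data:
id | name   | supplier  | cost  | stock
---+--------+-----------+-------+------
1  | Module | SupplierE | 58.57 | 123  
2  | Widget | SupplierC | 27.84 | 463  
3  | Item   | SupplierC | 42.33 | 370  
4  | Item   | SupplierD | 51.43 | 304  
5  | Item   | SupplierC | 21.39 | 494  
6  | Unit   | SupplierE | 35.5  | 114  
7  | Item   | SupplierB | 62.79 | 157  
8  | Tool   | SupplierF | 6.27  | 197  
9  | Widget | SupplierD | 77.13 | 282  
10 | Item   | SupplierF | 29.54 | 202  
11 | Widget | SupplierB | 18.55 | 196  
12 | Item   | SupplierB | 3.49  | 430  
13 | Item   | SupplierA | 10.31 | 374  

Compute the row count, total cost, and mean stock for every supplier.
SELECT supplier,
       COUNT(*) as cnt,
       SUM(cost) as total_cost,
       AVG(stock) as avg_stock
FROM products
GROUP BY supplier

Result:
  SupplierA: 1 records, 10.31 total cost, 374.00 avg stock
  SupplierB: 3 records, 84.83 total cost, 261.00 avg stock
  SupplierC: 3 records, 91.56 total cost, 442.33 avg stock
  SupplierD: 2 records, 128.56 total cost, 293.00 avg stock
  SupplierE: 2 records, 94.07 total cost, 118.50 avg stock
  SupplierF: 2 records, 35.81 total cost, 199.50 avg stock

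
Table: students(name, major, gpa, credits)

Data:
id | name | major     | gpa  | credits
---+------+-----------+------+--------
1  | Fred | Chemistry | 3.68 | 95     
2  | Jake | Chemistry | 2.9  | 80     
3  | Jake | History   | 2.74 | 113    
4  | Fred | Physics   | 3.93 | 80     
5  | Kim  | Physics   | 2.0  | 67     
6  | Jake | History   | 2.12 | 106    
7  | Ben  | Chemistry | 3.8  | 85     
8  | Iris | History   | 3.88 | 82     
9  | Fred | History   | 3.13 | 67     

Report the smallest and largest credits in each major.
SELECT major, MIN(credits), MAX(credits)
FROM students
GROUP BY major

Result:
  Chemistry: min=80, max=95
  History: min=67, max=113
  Physics: min=67, max=80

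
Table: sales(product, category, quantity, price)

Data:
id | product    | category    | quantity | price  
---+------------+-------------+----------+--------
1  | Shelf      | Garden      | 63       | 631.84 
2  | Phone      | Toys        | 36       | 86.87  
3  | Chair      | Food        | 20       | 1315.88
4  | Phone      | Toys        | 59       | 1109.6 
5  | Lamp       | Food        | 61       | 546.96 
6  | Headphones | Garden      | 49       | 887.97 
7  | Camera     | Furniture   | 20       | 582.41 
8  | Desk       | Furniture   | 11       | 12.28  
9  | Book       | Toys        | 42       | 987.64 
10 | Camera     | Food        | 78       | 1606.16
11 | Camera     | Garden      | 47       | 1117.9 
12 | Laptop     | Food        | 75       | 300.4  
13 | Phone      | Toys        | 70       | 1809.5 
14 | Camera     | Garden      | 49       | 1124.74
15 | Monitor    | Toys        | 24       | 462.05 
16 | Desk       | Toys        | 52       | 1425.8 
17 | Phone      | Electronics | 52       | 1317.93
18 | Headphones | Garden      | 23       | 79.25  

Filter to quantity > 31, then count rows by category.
SELECT category, COUNT(*)
FROM sales
WHERE quantity > 31
GROUP BY category

Note: WHERE filters rows before grouping.

Result:
  Electronics: 1
  Food: 3
  Garden: 4
  Toys: 5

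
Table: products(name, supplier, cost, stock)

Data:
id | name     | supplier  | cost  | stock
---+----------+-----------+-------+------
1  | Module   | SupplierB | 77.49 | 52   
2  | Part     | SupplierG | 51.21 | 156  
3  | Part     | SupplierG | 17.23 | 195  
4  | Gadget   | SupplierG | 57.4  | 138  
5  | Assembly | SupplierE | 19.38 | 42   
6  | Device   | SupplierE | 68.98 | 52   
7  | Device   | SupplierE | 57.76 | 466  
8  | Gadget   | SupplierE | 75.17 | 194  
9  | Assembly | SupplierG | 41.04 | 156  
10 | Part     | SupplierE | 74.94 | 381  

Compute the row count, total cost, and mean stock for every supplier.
SELECT supplier,
       COUNT(*) as cnt,
       SUM(cost) as total_cost,
       AVG(stock) as avg_stock
FROM products
GROUP BY supplier

Result:
  SupplierB: 1 records, 77.49 total cost, 52.00 avg stock
  SupplierE: 5 records, 296.23 total cost, 227.00 avg stock
  SupplierG: 4 records, 166.88 total cost, 161.25 avg stock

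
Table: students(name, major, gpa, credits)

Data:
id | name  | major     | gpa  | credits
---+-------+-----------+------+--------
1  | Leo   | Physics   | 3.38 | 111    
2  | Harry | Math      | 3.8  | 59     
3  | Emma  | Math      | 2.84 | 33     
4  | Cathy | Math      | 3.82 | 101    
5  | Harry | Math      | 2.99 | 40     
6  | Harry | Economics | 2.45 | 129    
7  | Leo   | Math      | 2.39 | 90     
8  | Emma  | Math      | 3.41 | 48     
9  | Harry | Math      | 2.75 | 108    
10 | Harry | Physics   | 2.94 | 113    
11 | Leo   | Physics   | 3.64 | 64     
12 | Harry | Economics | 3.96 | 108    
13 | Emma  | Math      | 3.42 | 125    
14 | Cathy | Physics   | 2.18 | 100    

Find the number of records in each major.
SELECT major, COUNT(*) as count
FROM students
GROUP BY major

Result:
  Economics: 2
  Math: 8
  Physics: 4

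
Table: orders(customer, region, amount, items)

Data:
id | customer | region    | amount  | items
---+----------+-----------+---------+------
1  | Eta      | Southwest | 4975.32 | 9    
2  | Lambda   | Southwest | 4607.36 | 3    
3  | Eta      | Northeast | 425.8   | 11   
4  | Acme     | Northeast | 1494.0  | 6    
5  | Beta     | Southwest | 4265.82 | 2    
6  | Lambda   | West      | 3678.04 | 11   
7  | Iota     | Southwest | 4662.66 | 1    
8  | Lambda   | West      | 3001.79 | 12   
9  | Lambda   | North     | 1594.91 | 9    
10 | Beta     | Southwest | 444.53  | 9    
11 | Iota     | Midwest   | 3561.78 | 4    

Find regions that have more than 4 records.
SELECT region, COUNT(*) as cnt
FROM orders
GROUP BY region
HAVING COUNT(*) > 4

Result:
  Southwest: 5

Note: HAVING filters groups after aggregation, WHERE filters rows before.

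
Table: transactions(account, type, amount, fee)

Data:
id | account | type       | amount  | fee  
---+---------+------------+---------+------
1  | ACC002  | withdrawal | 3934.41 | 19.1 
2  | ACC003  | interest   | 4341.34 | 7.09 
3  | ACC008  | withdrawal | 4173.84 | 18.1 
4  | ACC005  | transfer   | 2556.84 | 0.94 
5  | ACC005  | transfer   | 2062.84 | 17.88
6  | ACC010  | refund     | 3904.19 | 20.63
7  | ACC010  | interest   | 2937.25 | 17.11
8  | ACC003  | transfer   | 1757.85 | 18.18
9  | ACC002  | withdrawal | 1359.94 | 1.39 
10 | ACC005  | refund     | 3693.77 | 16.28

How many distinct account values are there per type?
SELECT type, COUNT(DISTINCT account)
FROM transactions
GROUP BY type

Result:
  interest: 2 distinct
  refund: 2 distinct
  transfer: 2 distinct
  withdrawal: 2 distinct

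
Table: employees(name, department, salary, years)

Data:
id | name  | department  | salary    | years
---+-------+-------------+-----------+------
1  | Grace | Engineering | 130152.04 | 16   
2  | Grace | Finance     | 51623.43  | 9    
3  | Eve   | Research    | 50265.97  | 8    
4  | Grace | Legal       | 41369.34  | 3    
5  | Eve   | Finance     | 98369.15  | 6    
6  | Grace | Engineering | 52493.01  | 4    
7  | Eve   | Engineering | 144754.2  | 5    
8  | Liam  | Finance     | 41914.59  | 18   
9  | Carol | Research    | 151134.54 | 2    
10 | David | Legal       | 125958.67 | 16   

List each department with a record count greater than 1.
SELECT department, COUNT(*) as cnt
FROM employees
GROUP BY department
HAVING COUNT(*) > 1

Result:
  Engineering: 3
  Finance: 3
  Legal: 2
  Research: 2

Note: HAVING filters groups after aggregation, WHERE filters rows before.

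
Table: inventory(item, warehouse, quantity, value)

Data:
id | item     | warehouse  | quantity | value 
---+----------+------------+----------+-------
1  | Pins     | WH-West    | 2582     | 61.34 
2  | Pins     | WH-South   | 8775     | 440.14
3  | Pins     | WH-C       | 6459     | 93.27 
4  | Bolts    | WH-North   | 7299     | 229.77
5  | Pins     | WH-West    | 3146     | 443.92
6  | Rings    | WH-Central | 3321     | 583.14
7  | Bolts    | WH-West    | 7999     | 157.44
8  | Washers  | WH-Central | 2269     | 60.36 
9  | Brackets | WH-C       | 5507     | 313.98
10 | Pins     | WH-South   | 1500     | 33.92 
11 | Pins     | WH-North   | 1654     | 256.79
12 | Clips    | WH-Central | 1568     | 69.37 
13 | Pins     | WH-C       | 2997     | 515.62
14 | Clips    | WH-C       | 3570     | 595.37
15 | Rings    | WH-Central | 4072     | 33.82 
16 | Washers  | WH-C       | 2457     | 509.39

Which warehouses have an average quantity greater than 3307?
SELECT warehouse, AVG(quantity)
FROM inventory
GROUP BY warehouse
HAVING AVG(quantity) > 3307

Result:
  WH-C: avg=4198.00
  WH-North: avg=4476.50
  WH-South: avg=5137.50
  WH-West: avg=4575.67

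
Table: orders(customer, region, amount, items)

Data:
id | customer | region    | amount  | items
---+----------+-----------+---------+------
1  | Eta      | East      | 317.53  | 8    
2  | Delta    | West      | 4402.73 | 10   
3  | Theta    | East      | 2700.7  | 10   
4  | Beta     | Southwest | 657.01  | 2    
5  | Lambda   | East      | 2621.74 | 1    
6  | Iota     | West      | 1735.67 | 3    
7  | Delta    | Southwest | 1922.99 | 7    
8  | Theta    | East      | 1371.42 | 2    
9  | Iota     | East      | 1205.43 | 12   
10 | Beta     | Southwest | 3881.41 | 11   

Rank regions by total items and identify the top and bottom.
SELECT region, SUM(items)
FROM orders
GROUP BY region
ORDER BY SUM(items)

All groups:
  West: 13
  Southwest: 20
  East: 33

Highest: East (33)
Lowest: West (13)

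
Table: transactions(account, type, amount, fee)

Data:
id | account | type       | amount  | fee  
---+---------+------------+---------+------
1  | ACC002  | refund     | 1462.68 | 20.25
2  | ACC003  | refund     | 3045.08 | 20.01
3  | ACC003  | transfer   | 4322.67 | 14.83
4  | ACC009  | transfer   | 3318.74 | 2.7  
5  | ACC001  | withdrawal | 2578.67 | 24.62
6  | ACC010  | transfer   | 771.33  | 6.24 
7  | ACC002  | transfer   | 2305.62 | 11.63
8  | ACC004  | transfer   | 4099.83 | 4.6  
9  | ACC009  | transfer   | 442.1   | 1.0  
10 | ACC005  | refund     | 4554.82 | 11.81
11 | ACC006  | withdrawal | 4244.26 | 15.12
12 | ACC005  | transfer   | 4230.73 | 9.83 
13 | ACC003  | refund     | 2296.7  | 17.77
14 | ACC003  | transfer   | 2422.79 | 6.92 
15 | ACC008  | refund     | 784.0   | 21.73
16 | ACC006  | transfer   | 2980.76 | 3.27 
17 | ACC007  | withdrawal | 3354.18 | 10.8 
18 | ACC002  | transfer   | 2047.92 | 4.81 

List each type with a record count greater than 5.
SELECT type, COUNT(*) as cnt
FROM transactions
GROUP BY type
HAVING COUNT(*) > 5

Result:
  transfer: 10

Note: HAVING filters groups after aggregation, WHERE filters rows before.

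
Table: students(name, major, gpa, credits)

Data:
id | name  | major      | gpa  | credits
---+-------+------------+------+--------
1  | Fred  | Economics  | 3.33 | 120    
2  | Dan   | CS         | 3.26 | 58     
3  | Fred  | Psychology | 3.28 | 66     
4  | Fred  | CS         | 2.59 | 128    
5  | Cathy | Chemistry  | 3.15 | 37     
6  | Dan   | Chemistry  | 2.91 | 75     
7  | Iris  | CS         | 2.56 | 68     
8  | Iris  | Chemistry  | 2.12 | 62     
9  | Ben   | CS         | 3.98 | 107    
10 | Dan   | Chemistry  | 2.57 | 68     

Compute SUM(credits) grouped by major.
SELECT major, SUM(credits) as result
FROM students
GROUP BY major

Result:
  CS: 361
  Chemistry: 242
  Economics: 120
  Psychology: 66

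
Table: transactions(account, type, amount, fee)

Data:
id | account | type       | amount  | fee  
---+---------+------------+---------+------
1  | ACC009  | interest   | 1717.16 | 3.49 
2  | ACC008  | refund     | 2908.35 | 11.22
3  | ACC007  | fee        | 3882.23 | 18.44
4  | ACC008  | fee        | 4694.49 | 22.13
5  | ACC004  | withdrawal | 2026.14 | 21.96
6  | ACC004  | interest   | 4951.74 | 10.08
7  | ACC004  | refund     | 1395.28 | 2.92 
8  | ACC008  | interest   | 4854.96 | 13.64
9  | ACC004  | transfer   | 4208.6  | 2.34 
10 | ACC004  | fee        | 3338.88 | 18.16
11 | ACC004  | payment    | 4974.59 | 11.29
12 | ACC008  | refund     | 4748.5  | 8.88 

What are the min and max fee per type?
SELECT type, MIN(fee), MAX(fee)
FROM transactions
GROUP BY type

Result:
  fee: min=18.16, max=22.13
  interest: min=3.49, max=13.64
  payment: min=11.29, max=11.29
  refund: min=2.92, max=11.22
  transfer: min=2.34, max=2.34
  withdrawal: min=21.96, max=21.96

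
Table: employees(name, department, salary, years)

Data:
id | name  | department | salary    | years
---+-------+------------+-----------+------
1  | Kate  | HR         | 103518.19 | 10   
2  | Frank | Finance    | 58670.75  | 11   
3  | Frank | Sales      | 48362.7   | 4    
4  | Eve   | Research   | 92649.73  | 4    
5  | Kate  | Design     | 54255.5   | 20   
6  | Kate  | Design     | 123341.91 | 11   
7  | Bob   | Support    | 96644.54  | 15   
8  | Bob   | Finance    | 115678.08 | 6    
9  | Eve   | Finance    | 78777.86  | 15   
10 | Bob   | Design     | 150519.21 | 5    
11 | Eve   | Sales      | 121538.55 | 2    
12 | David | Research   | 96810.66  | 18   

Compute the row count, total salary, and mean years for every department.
SELECT department,
       COUNT(*) as cnt,
       SUM(salary) as total_salary,
       AVG(years) as avg_years
FROM employees
GROUP BY department

Result:
  Design: 3 records, 328116.62 total salary, 12.00 avg years
  Finance: 3 records, 253126.69 total salary, 10.67 avg years
  HR: 1 records, 103518.19 total salary, 10.00 avg years
  Research: 2 records, 189460.39 total salary, 11.00 avg years
  Sales: 2 records, 169901.25 total salary, 3.00 avg years
  Support: 1 records, 96644.54 total salary, 15.00 avg years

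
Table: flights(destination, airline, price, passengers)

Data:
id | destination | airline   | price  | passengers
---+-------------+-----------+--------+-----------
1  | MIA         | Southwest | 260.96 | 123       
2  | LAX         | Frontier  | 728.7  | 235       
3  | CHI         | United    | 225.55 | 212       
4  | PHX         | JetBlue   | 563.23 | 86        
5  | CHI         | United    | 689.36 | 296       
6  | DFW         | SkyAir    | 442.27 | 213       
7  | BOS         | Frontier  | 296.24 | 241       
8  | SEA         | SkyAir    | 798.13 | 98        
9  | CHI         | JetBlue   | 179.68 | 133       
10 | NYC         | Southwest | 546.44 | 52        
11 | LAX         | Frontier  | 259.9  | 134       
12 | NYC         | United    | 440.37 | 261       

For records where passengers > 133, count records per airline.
SELECT airline, COUNT(*)
FROM flights
WHERE passengers > 133
GROUP BY airline

Note: WHERE filters rows before grouping.

Result:
  Frontier: 3
  SkyAir: 1
  United: 3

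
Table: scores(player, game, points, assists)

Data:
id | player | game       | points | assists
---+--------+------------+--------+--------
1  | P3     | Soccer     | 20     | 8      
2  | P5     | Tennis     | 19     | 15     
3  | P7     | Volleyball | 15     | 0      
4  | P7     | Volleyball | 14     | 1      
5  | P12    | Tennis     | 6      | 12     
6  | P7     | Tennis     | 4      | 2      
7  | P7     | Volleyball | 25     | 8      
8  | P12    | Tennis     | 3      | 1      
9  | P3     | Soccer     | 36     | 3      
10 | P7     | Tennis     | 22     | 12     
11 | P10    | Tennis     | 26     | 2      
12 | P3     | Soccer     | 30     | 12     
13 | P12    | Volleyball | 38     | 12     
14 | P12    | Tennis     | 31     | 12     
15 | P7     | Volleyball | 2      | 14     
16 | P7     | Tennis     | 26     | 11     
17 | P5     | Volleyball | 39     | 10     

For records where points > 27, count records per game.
SELECT game, COUNT(*)
FROM scores
WHERE points > 27
GROUP BY game

Note: WHERE filters rows before grouping.

Result:
  Soccer: 2
  Tennis: 1
  Volleyball: 2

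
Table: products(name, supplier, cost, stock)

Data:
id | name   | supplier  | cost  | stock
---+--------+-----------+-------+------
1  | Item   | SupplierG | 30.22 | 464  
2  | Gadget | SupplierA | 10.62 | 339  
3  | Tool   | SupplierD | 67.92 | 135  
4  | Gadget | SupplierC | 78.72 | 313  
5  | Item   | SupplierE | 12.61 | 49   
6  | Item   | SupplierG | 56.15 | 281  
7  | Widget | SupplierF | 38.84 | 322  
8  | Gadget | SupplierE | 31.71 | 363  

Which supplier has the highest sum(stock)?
SELECT supplier, SUM(stock) as val
FROM products
GROUP BY supplier
ORDER BY val DESC
LIMIT 1

Result: SupplierG with sum(stock) = 745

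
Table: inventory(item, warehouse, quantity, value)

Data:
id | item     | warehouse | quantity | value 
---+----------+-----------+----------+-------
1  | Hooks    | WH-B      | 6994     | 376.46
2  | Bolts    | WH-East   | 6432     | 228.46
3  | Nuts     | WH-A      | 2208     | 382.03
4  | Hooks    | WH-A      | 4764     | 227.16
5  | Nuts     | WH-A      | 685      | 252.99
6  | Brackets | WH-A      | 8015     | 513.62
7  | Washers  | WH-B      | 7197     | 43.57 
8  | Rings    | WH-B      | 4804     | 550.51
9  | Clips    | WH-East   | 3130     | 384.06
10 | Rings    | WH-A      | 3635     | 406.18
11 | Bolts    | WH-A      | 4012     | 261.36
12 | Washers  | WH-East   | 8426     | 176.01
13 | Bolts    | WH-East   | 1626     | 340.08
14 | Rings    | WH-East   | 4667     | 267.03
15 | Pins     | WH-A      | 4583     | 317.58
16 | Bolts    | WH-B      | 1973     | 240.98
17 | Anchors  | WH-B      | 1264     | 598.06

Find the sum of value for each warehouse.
SELECT warehouse, SUM(value) as result
FROM inventory
GROUP BY warehouse

Result:
  WH-A: 2360.92
  WH-B: 1809.58
  WH-East: 1395.64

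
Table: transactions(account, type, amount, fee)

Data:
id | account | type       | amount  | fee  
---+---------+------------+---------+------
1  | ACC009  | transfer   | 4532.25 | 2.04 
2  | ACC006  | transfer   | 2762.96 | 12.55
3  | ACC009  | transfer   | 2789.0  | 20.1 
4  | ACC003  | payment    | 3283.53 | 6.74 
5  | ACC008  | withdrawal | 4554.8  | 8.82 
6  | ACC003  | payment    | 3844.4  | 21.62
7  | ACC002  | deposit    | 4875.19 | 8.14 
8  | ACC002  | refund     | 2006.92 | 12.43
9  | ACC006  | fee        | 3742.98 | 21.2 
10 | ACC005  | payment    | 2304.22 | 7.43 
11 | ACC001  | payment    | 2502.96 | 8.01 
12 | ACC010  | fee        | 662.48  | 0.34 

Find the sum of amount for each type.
SELECT type, SUM(amount) as result
FROM transactions
GROUP BY type

Result:
  deposit: 4875.19
  fee: 4405.46
  payment: 11935.11
  refund: 2006.92
  transfer: 10084.21
  withdrawal: 4554.80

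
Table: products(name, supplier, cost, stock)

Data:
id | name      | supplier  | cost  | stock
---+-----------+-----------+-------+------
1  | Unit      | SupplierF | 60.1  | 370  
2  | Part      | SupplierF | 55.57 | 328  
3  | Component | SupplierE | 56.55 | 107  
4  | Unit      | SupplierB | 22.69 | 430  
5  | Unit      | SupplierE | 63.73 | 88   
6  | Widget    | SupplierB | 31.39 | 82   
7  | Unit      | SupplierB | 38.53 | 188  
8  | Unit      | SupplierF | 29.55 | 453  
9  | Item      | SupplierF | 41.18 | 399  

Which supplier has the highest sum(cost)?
SELECT supplier, SUM(cost) as val
FROM products
GROUP BY supplier
ORDER BY val DESC
LIMIT 1

Result: SupplierF with sum(cost) = 186.40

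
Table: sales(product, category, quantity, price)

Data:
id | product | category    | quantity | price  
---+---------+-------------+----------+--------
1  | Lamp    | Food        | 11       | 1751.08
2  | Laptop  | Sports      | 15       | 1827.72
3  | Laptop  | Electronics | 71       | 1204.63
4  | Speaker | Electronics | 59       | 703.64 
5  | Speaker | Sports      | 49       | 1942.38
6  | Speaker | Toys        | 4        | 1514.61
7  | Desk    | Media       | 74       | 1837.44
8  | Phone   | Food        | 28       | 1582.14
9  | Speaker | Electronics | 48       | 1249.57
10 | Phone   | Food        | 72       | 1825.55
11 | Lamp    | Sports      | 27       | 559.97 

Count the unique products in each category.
SELECT category, COUNT(DISTINCT product)
FROM sales
GROUP BY category

Result:
  Electronics: 2 distinct
  Food: 2 distinct
  Media: 1 distinct
  Sports: 3 distinct
  Toys: 1 distinct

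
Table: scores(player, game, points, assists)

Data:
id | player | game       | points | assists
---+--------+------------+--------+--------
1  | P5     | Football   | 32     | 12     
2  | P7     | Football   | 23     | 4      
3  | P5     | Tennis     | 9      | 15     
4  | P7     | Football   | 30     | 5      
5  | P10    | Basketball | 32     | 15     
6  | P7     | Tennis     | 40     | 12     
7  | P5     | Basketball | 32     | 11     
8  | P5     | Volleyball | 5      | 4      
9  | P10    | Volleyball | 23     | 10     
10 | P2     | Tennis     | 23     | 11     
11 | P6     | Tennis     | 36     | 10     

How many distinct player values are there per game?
SELECT game, COUNT(DISTINCT player)
FROM scores
GROUP BY game

Result:
  Basketball: 2 distinct
  Football: 2 distinct
  Tennis: 4 distinct
  Volleyball: 2 distinct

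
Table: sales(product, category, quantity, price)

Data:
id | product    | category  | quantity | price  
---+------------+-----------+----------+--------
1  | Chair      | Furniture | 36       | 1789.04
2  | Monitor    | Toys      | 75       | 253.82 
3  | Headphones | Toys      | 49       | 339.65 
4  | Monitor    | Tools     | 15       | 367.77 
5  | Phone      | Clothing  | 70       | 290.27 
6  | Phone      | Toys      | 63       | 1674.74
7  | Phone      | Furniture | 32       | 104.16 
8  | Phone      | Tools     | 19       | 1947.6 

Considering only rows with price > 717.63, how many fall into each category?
SELECT category, COUNT(*)
FROM sales
WHERE price > 717.63
GROUP BY category

Note: WHERE filters rows before grouping.

Result:
  Furniture: 1
  Tools: 1
  Toys: 1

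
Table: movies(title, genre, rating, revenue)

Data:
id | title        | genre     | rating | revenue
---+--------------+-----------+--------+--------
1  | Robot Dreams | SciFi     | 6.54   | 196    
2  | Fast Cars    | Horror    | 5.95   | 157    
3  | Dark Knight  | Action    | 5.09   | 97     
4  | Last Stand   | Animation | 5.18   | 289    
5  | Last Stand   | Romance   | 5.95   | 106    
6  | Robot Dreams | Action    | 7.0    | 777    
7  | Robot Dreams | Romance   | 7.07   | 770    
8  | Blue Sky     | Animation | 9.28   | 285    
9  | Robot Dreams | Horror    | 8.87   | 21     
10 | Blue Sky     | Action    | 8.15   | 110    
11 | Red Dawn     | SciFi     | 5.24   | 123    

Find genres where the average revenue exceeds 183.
SELECT genre, AVG(revenue)
FROM movies
GROUP BY genre
HAVING AVG(revenue) > 183

Result:
  Action: avg=328.00
  Animation: avg=287.00
  Romance: avg=438.00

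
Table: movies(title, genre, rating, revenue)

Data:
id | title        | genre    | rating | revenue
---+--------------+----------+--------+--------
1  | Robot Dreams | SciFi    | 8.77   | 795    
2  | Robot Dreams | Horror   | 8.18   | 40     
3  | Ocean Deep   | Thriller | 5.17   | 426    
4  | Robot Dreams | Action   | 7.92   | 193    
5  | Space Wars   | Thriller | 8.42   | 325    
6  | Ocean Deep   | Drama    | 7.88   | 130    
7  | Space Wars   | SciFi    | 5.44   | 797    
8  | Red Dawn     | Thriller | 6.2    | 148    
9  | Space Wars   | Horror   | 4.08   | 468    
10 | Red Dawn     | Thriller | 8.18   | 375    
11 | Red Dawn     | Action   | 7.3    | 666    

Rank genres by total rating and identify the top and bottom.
SELECT genre, SUM(rating)
FROM movies
GROUP BY genre
ORDER BY SUM(rating)

All groups:
  Drama: 7.88
  Horror: 12.26
  SciFi: 14.21
  Action: 15.22
  Thriller: 27.97

Highest: Thriller (27.97)
Lowest: Drama (7.88)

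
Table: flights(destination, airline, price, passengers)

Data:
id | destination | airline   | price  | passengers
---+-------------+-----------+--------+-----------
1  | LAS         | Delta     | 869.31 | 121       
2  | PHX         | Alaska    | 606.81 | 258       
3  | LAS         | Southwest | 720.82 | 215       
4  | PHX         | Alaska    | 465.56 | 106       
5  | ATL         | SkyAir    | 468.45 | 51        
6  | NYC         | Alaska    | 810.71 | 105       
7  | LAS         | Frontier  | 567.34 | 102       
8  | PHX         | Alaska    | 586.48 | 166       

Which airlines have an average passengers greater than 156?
SELECT airline, AVG(passengers)
FROM flights
GROUP BY airline
HAVING AVG(passengers) > 156

Result:
  Alaska: avg=158.75
  Southwest: avg=215.00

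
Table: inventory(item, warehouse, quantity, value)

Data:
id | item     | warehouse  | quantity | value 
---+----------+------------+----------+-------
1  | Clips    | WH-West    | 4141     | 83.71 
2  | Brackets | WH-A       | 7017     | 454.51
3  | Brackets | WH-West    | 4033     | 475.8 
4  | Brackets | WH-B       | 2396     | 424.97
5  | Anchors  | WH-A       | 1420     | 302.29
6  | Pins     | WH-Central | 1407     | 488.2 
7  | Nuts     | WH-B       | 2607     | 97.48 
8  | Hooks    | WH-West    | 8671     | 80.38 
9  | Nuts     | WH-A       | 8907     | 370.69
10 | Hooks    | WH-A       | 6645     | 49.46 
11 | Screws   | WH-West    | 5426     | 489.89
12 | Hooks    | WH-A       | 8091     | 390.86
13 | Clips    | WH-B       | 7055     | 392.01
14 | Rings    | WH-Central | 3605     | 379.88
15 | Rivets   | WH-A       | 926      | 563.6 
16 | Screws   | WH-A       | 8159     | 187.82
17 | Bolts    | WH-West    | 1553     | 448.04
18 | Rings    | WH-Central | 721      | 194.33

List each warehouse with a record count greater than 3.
SELECT warehouse, COUNT(*) as cnt
FROM inventory
GROUP BY warehouse
HAVING COUNT(*) > 3

Result:
  WH-A: 7
  WH-West: 5

Note: HAVING filters groups after aggregation, WHERE filters rows before.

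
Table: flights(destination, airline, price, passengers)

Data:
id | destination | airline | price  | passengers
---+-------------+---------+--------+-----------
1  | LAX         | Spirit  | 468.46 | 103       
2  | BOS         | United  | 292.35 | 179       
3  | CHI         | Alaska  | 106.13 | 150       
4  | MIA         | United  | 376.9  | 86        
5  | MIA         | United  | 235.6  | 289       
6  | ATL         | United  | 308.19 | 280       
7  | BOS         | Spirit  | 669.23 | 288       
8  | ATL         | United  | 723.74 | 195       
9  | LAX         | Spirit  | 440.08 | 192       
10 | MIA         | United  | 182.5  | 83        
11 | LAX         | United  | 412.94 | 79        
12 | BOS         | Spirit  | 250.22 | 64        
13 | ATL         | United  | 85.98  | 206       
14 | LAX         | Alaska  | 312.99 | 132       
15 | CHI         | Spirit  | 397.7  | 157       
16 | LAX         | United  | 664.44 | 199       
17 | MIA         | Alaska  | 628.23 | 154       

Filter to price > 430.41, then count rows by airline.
SELECT airline, COUNT(*)
FROM flights
WHERE price > 430.41
GROUP BY airline

Note: WHERE filters rows before grouping.

Result:
  Alaska: 1
  Spirit: 3
  United: 2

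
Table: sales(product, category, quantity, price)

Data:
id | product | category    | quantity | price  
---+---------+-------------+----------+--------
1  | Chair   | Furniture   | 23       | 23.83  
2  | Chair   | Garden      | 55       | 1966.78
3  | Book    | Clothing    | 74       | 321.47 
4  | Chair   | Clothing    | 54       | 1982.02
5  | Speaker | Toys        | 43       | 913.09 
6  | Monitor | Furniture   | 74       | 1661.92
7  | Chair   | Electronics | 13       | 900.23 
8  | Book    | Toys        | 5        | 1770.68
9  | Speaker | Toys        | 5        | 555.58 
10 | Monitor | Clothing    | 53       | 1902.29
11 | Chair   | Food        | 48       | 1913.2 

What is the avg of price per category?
SELECT category, AVG(price) as result
FROM sales
GROUP BY category

Result:
  Clothing: 1401.93
  Electronics: 900.23
  Food: 1913.20
  Furniture: 842.88
  Garden: 1966.78
  Toys: 1079.78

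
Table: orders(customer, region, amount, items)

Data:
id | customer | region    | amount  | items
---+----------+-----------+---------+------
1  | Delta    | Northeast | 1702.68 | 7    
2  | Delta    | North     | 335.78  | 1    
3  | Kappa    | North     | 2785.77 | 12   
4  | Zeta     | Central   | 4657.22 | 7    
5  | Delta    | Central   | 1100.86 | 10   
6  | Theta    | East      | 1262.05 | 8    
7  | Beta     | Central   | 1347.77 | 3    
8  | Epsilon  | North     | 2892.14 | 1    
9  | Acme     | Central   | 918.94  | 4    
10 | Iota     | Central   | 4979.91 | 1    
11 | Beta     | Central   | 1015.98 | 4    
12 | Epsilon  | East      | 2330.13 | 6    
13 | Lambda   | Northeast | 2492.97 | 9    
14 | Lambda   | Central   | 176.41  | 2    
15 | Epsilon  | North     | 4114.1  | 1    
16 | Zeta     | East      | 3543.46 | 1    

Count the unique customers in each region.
SELECT region, COUNT(DISTINCT customer)
FROM orders
GROUP BY region

Result:
  Central: 6 distinct
  East: 3 distinct
  North: 3 distinct
  Northeast: 2 distinct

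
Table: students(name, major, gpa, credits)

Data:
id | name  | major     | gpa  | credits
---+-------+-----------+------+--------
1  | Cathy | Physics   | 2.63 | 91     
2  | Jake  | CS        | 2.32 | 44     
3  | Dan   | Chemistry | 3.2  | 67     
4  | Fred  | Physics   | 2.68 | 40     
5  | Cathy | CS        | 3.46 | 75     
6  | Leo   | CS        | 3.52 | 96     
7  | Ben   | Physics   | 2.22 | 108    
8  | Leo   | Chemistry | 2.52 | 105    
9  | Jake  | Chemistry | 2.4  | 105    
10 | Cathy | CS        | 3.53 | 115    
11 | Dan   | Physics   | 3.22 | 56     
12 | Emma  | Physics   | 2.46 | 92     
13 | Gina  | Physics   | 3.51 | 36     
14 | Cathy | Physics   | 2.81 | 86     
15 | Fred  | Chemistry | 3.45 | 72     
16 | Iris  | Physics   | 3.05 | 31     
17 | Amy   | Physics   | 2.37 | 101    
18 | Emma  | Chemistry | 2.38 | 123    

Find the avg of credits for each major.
SELECT major, AVG(credits) as result
FROM students
GROUP BY major

Result:
  CS: 82.50
  Chemistry: 94.40
  Physics: 71.22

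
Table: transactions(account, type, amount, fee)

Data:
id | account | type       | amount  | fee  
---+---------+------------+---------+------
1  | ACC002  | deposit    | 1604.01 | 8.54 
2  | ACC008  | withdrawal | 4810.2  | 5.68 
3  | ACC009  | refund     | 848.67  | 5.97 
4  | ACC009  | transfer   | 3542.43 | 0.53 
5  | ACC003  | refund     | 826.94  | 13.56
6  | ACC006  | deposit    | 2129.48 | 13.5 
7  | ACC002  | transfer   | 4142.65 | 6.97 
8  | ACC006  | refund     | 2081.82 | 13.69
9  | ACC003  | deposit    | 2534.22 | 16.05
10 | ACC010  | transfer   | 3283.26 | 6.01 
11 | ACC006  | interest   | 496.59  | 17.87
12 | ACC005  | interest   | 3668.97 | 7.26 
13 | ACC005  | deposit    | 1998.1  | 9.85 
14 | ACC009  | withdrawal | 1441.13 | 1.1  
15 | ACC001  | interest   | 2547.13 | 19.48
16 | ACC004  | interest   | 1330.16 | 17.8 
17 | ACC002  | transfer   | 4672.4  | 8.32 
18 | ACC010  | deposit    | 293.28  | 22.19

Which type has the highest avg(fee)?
SELECT type, AVG(fee) as val
FROM transactions
GROUP BY type
ORDER BY val DESC
LIMIT 1

Result: interest with avg(fee) = 15.60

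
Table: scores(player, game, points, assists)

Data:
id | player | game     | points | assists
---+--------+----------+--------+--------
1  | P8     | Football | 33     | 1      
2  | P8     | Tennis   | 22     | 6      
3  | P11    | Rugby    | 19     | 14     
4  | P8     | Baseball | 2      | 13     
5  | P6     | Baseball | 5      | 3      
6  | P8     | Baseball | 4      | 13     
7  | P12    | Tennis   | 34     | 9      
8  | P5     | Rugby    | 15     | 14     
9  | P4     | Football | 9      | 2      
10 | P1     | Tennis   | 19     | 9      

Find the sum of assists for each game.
SELECT game, SUM(assists) as result
FROM scores
GROUP BY game

Result:
  Baseball: 29
  Football: 3
  Rugby: 28
  Tennis: 24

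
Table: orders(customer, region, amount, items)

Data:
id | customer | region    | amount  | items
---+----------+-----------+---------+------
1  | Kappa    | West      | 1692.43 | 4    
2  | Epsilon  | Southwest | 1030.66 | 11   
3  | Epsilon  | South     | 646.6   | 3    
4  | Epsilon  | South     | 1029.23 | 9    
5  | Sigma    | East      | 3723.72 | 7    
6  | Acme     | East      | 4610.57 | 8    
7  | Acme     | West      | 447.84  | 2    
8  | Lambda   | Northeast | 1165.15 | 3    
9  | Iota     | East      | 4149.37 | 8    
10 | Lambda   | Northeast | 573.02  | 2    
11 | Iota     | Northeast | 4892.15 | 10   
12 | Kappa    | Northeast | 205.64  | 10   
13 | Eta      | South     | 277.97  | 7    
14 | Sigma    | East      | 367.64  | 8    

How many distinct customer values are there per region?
SELECT region, COUNT(DISTINCT customer)
FROM orders
GROUP BY region

Result:
  East: 3 distinct
  Northeast: 3 distinct
  South: 2 distinct
  Southwest: 1 distinct
  West: 2 distinct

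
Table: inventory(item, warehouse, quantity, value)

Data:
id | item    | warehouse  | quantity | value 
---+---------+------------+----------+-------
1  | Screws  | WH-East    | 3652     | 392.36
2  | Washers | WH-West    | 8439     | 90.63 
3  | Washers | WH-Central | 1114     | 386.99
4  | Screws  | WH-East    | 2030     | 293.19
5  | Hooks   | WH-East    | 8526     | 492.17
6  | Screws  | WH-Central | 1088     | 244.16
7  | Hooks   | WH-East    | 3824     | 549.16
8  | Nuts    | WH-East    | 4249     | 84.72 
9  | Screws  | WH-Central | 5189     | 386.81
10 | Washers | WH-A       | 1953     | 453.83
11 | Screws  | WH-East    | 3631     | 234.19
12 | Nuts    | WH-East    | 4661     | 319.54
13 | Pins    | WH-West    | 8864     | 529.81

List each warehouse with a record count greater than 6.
SELECT warehouse, COUNT(*) as cnt
FROM inventory
GROUP BY warehouse
HAVING COUNT(*) > 6

Result:
  WH-East: 7

Note: HAVING filters groups after aggregation, WHERE filters rows before.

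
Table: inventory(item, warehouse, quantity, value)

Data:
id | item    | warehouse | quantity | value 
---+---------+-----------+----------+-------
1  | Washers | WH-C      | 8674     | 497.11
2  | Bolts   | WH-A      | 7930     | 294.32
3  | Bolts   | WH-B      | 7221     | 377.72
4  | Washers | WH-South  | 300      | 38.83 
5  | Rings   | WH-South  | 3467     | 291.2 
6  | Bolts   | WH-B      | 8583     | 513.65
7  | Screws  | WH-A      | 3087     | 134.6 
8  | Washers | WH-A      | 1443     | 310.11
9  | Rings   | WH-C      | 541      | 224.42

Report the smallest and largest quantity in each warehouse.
SELECT warehouse, MIN(quantity), MAX(quantity)
FROM inventory
GROUP BY warehouse

Result:
  WH-A: min=1443, max=7930
  WH-B: min=7221, max=8583
  WH-C: min=541, max=8674
  WH-South: min=300, max=3467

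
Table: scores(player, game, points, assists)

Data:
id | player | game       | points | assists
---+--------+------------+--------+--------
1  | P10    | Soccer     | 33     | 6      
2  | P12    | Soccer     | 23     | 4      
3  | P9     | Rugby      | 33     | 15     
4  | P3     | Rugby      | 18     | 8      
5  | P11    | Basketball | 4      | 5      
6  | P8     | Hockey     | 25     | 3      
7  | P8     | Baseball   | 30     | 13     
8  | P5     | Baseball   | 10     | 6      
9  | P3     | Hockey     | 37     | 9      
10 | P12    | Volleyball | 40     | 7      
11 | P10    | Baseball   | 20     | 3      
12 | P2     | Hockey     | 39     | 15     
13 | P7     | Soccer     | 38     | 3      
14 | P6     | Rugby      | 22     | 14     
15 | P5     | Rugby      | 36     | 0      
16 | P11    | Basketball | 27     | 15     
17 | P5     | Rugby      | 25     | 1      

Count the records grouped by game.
SELECT game, COUNT(*) as count
FROM scores
GROUP BY game

Result:
  Baseball: 3
  Basketball: 2
  Hockey: 3
  Rugby: 5
  Soccer: 3
  Volleyball: 1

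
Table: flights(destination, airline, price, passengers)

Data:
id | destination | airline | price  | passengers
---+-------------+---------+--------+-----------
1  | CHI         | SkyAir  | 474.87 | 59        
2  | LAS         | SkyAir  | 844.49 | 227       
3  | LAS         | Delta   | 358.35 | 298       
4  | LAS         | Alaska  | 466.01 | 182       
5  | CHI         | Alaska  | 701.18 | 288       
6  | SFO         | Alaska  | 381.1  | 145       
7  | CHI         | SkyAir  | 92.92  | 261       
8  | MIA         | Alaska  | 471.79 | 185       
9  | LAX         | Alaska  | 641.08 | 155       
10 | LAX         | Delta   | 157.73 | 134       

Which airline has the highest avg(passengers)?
SELECT airline, AVG(passengers) as val
FROM flights
GROUP BY airline
ORDER BY val DESC
LIMIT 1

Result: Delta with avg(passengers) = 216.00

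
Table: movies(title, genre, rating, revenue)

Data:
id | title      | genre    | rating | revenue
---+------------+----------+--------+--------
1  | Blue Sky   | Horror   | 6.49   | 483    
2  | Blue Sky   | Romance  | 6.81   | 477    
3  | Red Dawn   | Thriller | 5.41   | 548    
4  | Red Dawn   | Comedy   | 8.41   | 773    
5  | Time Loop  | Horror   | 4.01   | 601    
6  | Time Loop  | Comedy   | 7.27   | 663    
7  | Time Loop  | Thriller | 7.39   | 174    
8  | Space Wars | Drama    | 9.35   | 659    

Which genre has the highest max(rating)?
SELECT genre, MAX(rating) as val
FROM movies
GROUP BY genre
ORDER BY val DESC
LIMIT 1

Result: Drama with max(rating) = 9.35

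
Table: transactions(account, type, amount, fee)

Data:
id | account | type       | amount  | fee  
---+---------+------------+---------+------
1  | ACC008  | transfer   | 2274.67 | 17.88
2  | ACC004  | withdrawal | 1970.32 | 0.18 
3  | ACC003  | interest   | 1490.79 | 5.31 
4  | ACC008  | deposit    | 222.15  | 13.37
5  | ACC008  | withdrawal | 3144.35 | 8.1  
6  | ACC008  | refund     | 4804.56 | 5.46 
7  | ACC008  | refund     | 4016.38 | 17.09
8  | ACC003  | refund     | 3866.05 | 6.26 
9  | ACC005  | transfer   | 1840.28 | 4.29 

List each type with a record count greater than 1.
SELECT type, COUNT(*) as cnt
FROM transactions
GROUP BY type
HAVING COUNT(*) > 1

Result:
  refund: 3
  transfer: 2
  withdrawal: 2

Note: HAVING filters groups after aggregation, WHERE filters rows before.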